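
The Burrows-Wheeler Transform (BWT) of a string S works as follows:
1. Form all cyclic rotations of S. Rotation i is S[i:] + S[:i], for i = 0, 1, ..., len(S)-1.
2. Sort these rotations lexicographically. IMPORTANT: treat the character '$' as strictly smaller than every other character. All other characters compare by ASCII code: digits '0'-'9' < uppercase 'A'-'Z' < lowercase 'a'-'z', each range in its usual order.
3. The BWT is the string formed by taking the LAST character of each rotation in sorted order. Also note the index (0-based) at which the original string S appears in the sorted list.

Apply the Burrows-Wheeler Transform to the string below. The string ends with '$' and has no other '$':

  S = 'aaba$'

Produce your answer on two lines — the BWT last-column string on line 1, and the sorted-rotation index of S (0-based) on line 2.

Answer: ab$aa
2

Derivation:
All 5 rotations (rotation i = S[i:]+S[:i]):
  rot[0] = aaba$
  rot[1] = aba$a
  rot[2] = ba$aa
  rot[3] = a$aab
  rot[4] = $aaba
Sorted (with $ < everything):
  sorted[0] = $aaba  (last char: 'a')
  sorted[1] = a$aab  (last char: 'b')
  sorted[2] = aaba$  (last char: '$')
  sorted[3] = aba$a  (last char: 'a')
  sorted[4] = ba$aa  (last char: 'a')
Last column: ab$aa
Original string S is at sorted index 2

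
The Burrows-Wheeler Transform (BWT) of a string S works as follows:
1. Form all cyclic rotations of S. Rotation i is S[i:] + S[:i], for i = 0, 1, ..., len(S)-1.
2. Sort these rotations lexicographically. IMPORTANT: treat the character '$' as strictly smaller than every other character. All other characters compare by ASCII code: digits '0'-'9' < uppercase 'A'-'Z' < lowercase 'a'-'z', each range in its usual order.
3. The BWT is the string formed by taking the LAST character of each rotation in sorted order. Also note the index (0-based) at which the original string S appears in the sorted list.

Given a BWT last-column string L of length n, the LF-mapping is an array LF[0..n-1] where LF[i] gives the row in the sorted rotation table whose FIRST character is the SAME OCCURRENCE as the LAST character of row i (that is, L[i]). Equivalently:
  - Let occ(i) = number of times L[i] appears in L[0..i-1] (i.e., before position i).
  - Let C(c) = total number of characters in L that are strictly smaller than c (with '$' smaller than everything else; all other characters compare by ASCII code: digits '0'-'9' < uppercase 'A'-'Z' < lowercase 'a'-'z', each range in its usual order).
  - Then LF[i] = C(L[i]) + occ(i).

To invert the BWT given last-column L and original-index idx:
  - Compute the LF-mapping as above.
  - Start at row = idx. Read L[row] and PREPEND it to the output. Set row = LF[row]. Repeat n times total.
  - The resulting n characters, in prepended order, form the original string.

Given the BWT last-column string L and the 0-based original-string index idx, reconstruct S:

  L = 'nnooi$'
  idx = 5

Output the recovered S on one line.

LF mapping: 2 3 4 5 1 0
Walk LF starting at row 5, prepending L[row]:
  step 1: row=5, L[5]='$', prepend. Next row=LF[5]=0
  step 2: row=0, L[0]='n', prepend. Next row=LF[0]=2
  step 3: row=2, L[2]='o', prepend. Next row=LF[2]=4
  step 4: row=4, L[4]='i', prepend. Next row=LF[4]=1
  step 5: row=1, L[1]='n', prepend. Next row=LF[1]=3
  step 6: row=3, L[3]='o', prepend. Next row=LF[3]=5
Reversed output: onion$

Answer: onion$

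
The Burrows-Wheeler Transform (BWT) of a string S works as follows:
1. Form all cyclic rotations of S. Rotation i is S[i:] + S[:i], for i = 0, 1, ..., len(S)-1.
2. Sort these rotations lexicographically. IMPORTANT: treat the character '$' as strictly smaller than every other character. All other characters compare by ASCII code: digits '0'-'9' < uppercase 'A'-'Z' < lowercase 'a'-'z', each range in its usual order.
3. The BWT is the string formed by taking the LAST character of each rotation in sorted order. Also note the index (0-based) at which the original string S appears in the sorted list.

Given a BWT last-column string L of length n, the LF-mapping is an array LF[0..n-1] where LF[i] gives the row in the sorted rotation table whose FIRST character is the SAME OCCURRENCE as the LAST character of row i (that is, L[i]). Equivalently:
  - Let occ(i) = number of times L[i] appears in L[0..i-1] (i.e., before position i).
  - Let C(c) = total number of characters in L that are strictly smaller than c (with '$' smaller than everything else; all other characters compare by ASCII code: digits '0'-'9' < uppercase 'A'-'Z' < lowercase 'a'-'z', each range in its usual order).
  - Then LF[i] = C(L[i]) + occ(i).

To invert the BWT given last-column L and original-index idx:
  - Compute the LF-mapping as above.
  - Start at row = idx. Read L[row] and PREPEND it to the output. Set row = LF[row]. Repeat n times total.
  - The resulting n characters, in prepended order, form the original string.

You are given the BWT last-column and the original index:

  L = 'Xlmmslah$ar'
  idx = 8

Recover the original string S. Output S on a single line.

LF mapping: 1 5 7 8 10 6 2 4 0 3 9
Walk LF starting at row 8, prepending L[row]:
  step 1: row=8, L[8]='$', prepend. Next row=LF[8]=0
  step 2: row=0, L[0]='X', prepend. Next row=LF[0]=1
  step 3: row=1, L[1]='l', prepend. Next row=LF[1]=5
  step 4: row=5, L[5]='l', prepend. Next row=LF[5]=6
  step 5: row=6, L[6]='a', prepend. Next row=LF[6]=2
  step 6: row=2, L[2]='m', prepend. Next row=LF[2]=7
  step 7: row=7, L[7]='h', prepend. Next row=LF[7]=4
  step 8: row=4, L[4]='s', prepend. Next row=LF[4]=10
  step 9: row=10, L[10]='r', prepend. Next row=LF[10]=9
  step 10: row=9, L[9]='a', prepend. Next row=LF[9]=3
  step 11: row=3, L[3]='m', prepend. Next row=LF[3]=8
Reversed output: marshmallX$

Answer: marshmallX$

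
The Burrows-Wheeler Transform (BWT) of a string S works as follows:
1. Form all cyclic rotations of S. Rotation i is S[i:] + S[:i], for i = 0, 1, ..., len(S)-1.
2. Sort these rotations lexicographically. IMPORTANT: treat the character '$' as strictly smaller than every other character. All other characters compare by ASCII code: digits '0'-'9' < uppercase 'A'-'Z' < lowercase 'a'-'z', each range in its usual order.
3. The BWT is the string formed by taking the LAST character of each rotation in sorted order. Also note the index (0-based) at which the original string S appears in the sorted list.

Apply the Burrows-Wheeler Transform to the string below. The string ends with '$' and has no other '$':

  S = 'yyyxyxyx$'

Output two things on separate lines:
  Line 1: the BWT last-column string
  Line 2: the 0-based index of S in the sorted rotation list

Answer: xyyyxxyy$
8

Derivation:
All 9 rotations (rotation i = S[i:]+S[:i]):
  rot[0] = yyyxyxyx$
  rot[1] = yyxyxyx$y
  rot[2] = yxyxyx$yy
  rot[3] = xyxyx$yyy
  rot[4] = yxyx$yyyx
  rot[5] = xyx$yyyxy
  rot[6] = yx$yyyxyx
  rot[7] = x$yyyxyxy
  rot[8] = $yyyxyxyx
Sorted (with $ < everything):
  sorted[0] = $yyyxyxyx  (last char: 'x')
  sorted[1] = x$yyyxyxy  (last char: 'y')
  sorted[2] = xyx$yyyxy  (last char: 'y')
  sorted[3] = xyxyx$yyy  (last char: 'y')
  sorted[4] = yx$yyyxyx  (last char: 'x')
  sorted[5] = yxyx$yyyx  (last char: 'x')
  sorted[6] = yxyxyx$yy  (last char: 'y')
  sorted[7] = yyxyxyx$y  (last char: 'y')
  sorted[8] = yyyxyxyx$  (last char: '$')
Last column: xyyyxxyy$
Original string S is at sorted index 8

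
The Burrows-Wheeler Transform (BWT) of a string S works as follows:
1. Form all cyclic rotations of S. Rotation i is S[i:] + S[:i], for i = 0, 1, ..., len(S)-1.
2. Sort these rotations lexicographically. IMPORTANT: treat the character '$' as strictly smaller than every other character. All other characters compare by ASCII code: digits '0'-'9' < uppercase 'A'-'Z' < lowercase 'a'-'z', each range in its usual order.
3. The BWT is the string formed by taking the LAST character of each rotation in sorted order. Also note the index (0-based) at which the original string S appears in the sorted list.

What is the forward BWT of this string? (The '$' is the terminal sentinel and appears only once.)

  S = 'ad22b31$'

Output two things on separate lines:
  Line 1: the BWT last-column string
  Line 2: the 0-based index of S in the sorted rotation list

All 8 rotations (rotation i = S[i:]+S[:i]):
  rot[0] = ad22b31$
  rot[1] = d22b31$a
  rot[2] = 22b31$ad
  rot[3] = 2b31$ad2
  rot[4] = b31$ad22
  rot[5] = 31$ad22b
  rot[6] = 1$ad22b3
  rot[7] = $ad22b31
Sorted (with $ < everything):
  sorted[0] = $ad22b31  (last char: '1')
  sorted[1] = 1$ad22b3  (last char: '3')
  sorted[2] = 22b31$ad  (last char: 'd')
  sorted[3] = 2b31$ad2  (last char: '2')
  sorted[4] = 31$ad22b  (last char: 'b')
  sorted[5] = ad22b31$  (last char: '$')
  sorted[6] = b31$ad22  (last char: '2')
  sorted[7] = d22b31$a  (last char: 'a')
Last column: 13d2b$2a
Original string S is at sorted index 5

Answer: 13d2b$2a
5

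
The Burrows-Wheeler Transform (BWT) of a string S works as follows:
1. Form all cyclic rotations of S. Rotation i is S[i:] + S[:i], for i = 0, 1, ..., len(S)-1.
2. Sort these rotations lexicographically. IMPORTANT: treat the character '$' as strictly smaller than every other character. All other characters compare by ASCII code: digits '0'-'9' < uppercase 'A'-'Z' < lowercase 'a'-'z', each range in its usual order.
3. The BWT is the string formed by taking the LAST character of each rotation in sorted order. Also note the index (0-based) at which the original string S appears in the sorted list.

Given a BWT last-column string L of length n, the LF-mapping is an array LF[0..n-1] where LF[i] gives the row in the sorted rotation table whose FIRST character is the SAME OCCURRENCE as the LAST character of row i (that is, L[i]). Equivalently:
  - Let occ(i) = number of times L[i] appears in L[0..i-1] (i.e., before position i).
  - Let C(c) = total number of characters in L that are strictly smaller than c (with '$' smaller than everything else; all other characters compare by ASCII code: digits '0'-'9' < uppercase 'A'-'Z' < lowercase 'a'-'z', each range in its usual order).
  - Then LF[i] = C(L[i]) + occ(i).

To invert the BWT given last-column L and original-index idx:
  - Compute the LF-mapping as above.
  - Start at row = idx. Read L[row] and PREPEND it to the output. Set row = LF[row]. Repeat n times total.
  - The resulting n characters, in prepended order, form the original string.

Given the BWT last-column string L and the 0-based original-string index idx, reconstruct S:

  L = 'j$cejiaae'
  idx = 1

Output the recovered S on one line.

Answer: aiejecaj$

Derivation:
LF mapping: 7 0 3 4 8 6 1 2 5
Walk LF starting at row 1, prepending L[row]:
  step 1: row=1, L[1]='$', prepend. Next row=LF[1]=0
  step 2: row=0, L[0]='j', prepend. Next row=LF[0]=7
  step 3: row=7, L[7]='a', prepend. Next row=LF[7]=2
  step 4: row=2, L[2]='c', prepend. Next row=LF[2]=3
  step 5: row=3, L[3]='e', prepend. Next row=LF[3]=4
  step 6: row=4, L[4]='j', prepend. Next row=LF[4]=8
  step 7: row=8, L[8]='e', prepend. Next row=LF[8]=5
  step 8: row=5, L[5]='i', prepend. Next row=LF[5]=6
  step 9: row=6, L[6]='a', prepend. Next row=LF[6]=1
Reversed output: aiejecaj$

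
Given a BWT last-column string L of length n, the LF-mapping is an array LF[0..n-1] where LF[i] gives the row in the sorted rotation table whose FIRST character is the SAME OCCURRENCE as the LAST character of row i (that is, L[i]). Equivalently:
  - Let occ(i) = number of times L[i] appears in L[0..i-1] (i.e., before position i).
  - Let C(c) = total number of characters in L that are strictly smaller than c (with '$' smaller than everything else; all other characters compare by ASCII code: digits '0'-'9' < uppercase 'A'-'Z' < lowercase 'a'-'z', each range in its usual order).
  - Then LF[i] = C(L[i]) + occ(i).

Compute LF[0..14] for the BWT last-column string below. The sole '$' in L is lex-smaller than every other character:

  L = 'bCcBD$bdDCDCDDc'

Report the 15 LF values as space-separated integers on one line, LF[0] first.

Char counts: '$':1, 'B':1, 'C':3, 'D':5, 'b':2, 'c':2, 'd':1
C (first-col start): C('$')=0, C('B')=1, C('C')=2, C('D')=5, C('b')=10, C('c')=12, C('d')=14
L[0]='b': occ=0, LF[0]=C('b')+0=10+0=10
L[1]='C': occ=0, LF[1]=C('C')+0=2+0=2
L[2]='c': occ=0, LF[2]=C('c')+0=12+0=12
L[3]='B': occ=0, LF[3]=C('B')+0=1+0=1
L[4]='D': occ=0, LF[4]=C('D')+0=5+0=5
L[5]='$': occ=0, LF[5]=C('$')+0=0+0=0
L[6]='b': occ=1, LF[6]=C('b')+1=10+1=11
L[7]='d': occ=0, LF[7]=C('d')+0=14+0=14
L[8]='D': occ=1, LF[8]=C('D')+1=5+1=6
L[9]='C': occ=1, LF[9]=C('C')+1=2+1=3
L[10]='D': occ=2, LF[10]=C('D')+2=5+2=7
L[11]='C': occ=2, LF[11]=C('C')+2=2+2=4
L[12]='D': occ=3, LF[12]=C('D')+3=5+3=8
L[13]='D': occ=4, LF[13]=C('D')+4=5+4=9
L[14]='c': occ=1, LF[14]=C('c')+1=12+1=13

Answer: 10 2 12 1 5 0 11 14 6 3 7 4 8 9 13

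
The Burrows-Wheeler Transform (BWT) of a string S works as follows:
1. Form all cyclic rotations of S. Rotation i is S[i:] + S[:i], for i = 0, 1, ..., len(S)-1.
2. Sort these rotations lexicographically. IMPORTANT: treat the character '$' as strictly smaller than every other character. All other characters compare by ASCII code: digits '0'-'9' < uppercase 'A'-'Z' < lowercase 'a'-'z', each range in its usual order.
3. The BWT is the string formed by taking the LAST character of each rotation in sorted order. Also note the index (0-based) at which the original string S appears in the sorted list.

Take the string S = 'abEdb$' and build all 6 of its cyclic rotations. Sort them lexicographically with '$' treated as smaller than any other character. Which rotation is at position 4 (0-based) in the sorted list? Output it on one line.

Answer: bEdb$a

Derivation:
All 6 rotations (rotation i = S[i:]+S[:i]):
  rot[0] = abEdb$
  rot[1] = bEdb$a
  rot[2] = Edb$ab
  rot[3] = db$abE
  rot[4] = b$abEd
  rot[5] = $abEdb
Sorted (with $ < everything):
  sorted[0] = $abEdb
  sorted[1] = Edb$ab
  sorted[2] = abEdb$
  sorted[3] = b$abEd
  sorted[4] = bEdb$a
  sorted[5] = db$abE
sorted[4] = bEdb$a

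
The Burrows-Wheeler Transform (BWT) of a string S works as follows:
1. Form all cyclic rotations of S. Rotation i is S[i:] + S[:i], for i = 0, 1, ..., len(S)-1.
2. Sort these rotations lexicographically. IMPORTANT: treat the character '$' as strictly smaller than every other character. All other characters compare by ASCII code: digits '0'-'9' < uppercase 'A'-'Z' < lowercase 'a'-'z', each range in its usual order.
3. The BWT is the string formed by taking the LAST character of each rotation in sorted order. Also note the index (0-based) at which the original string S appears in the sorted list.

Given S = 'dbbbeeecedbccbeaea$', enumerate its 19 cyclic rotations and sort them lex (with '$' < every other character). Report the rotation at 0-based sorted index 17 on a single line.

Answer: eecedbccbeaea$dbbbe

Derivation:
All 19 rotations (rotation i = S[i:]+S[:i]):
  rot[0] = dbbbeeecedbccbeaea$
  rot[1] = bbbeeecedbccbeaea$d
  rot[2] = bbeeecedbccbeaea$db
  rot[3] = beeecedbccbeaea$dbb
  rot[4] = eeecedbccbeaea$dbbb
  rot[5] = eecedbccbeaea$dbbbe
  rot[6] = ecedbccbeaea$dbbbee
  rot[7] = cedbccbeaea$dbbbeee
  rot[8] = edbccbeaea$dbbbeeec
  rot[9] = dbccbeaea$dbbbeeece
  rot[10] = bccbeaea$dbbbeeeced
  rot[11] = ccbeaea$dbbbeeecedb
  rot[12] = cbeaea$dbbbeeecedbc
  rot[13] = beaea$dbbbeeecedbcc
  rot[14] = eaea$dbbbeeecedbccb
  rot[15] = aea$dbbbeeecedbccbe
  rot[16] = ea$dbbbeeecedbccbea
  rot[17] = a$dbbbeeecedbccbeae
  rot[18] = $dbbbeeecedbccbeaea
Sorted (with $ < everything):
  sorted[0] = $dbbbeeecedbccbeaea
  sorted[1] = a$dbbbeeecedbccbeae
  sorted[2] = aea$dbbbeeecedbccbe
  sorted[3] = bbbeeecedbccbeaea$d
  sorted[4] = bbeeecedbccbeaea$db
  sorted[5] = bccbeaea$dbbbeeeced
  sorted[6] = beaea$dbbbeeecedbcc
  sorted[7] = beeecedbccbeaea$dbb
  sorted[8] = cbeaea$dbbbeeecedbc
  sorted[9] = ccbeaea$dbbbeeecedb
  sorted[10] = cedbccbeaea$dbbbeee
  sorted[11] = dbbbeeecedbccbeaea$
  sorted[12] = dbccbeaea$dbbbeeece
  sorted[13] = ea$dbbbeeecedbccbea
  sorted[14] = eaea$dbbbeeecedbccb
  sorted[15] = ecedbccbeaea$dbbbee
  sorted[16] = edbccbeaea$dbbbeeec
  sorted[17] = eecedbccbeaea$dbbbe
  sorted[18] = eeecedbccbeaea$dbbb
sorted[17] = eecedbccbeaea$dbbbe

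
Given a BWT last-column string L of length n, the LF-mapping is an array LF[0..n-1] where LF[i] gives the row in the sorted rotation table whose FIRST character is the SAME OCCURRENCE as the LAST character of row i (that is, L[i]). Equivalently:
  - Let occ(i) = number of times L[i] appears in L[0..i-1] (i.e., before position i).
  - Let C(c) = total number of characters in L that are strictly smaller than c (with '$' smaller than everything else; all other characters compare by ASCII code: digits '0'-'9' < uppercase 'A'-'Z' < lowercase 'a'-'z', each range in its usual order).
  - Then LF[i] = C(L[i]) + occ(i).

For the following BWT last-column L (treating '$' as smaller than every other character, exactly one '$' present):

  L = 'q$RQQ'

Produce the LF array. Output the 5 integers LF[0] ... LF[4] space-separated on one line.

Char counts: '$':1, 'Q':2, 'R':1, 'q':1
C (first-col start): C('$')=0, C('Q')=1, C('R')=3, C('q')=4
L[0]='q': occ=0, LF[0]=C('q')+0=4+0=4
L[1]='$': occ=0, LF[1]=C('$')+0=0+0=0
L[2]='R': occ=0, LF[2]=C('R')+0=3+0=3
L[3]='Q': occ=0, LF[3]=C('Q')+0=1+0=1
L[4]='Q': occ=1, LF[4]=C('Q')+1=1+1=2

Answer: 4 0 3 1 2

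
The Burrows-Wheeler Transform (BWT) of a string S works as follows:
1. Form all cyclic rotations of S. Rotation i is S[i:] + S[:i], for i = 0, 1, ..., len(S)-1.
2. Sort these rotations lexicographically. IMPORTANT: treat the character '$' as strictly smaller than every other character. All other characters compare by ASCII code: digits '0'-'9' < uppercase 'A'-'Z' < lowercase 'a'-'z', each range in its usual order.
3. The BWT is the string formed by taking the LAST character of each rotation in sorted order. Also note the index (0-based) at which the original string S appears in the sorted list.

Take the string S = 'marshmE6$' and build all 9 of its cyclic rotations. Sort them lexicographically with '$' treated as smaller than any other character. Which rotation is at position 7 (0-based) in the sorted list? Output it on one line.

All 9 rotations (rotation i = S[i:]+S[:i]):
  rot[0] = marshmE6$
  rot[1] = arshmE6$m
  rot[2] = rshmE6$ma
  rot[3] = shmE6$mar
  rot[4] = hmE6$mars
  rot[5] = mE6$marsh
  rot[6] = E6$marshm
  rot[7] = 6$marshmE
  rot[8] = $marshmE6
Sorted (with $ < everything):
  sorted[0] = $marshmE6
  sorted[1] = 6$marshmE
  sorted[2] = E6$marshm
  sorted[3] = arshmE6$m
  sorted[4] = hmE6$mars
  sorted[5] = mE6$marsh
  sorted[6] = marshmE6$
  sorted[7] = rshmE6$ma
  sorted[8] = shmE6$mar
sorted[7] = rshmE6$ma

Answer: rshmE6$ma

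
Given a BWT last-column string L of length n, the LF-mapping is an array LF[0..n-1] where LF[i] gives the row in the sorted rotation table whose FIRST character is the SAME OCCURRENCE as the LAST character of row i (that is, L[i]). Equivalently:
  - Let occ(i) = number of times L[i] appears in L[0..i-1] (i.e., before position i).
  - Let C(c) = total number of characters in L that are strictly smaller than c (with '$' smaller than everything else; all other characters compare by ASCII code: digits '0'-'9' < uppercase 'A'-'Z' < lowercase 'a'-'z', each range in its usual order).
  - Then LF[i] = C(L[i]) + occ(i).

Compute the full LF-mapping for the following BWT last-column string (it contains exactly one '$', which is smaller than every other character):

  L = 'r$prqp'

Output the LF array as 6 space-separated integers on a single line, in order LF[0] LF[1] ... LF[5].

Char counts: '$':1, 'p':2, 'q':1, 'r':2
C (first-col start): C('$')=0, C('p')=1, C('q')=3, C('r')=4
L[0]='r': occ=0, LF[0]=C('r')+0=4+0=4
L[1]='$': occ=0, LF[1]=C('$')+0=0+0=0
L[2]='p': occ=0, LF[2]=C('p')+0=1+0=1
L[3]='r': occ=1, LF[3]=C('r')+1=4+1=5
L[4]='q': occ=0, LF[4]=C('q')+0=3+0=3
L[5]='p': occ=1, LF[5]=C('p')+1=1+1=2

Answer: 4 0 1 5 3 2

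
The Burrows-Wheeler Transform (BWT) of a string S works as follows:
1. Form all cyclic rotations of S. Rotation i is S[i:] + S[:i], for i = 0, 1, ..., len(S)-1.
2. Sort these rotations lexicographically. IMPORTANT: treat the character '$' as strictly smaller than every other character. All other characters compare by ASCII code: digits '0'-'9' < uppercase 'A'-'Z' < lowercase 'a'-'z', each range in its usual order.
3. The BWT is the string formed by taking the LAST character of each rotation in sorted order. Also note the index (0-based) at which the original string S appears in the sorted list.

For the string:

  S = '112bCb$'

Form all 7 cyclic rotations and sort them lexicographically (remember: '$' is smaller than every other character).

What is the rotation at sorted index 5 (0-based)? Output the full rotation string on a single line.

Answer: b$112bC

Derivation:
All 7 rotations (rotation i = S[i:]+S[:i]):
  rot[0] = 112bCb$
  rot[1] = 12bCb$1
  rot[2] = 2bCb$11
  rot[3] = bCb$112
  rot[4] = Cb$112b
  rot[5] = b$112bC
  rot[6] = $112bCb
Sorted (with $ < everything):
  sorted[0] = $112bCb
  sorted[1] = 112bCb$
  sorted[2] = 12bCb$1
  sorted[3] = 2bCb$11
  sorted[4] = Cb$112b
  sorted[5] = b$112bC
  sorted[6] = bCb$112
sorted[5] = b$112bC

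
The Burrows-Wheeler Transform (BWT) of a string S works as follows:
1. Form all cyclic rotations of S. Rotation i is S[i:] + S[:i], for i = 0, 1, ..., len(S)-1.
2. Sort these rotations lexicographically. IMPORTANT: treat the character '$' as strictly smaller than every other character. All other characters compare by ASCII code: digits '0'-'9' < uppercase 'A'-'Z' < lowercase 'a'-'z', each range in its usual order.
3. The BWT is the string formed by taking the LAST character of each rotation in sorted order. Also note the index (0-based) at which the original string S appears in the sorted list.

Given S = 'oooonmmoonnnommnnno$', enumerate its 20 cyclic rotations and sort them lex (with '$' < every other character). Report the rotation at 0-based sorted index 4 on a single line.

All 20 rotations (rotation i = S[i:]+S[:i]):
  rot[0] = oooonmmoonnnommnnno$
  rot[1] = ooonmmoonnnommnnno$o
  rot[2] = oonmmoonnnommnnno$oo
  rot[3] = onmmoonnnommnnno$ooo
  rot[4] = nmmoonnnommnnno$oooo
  rot[5] = mmoonnnommnnno$oooon
  rot[6] = moonnnommnnno$oooonm
  rot[7] = oonnnommnnno$oooonmm
  rot[8] = onnnommnnno$oooonmmo
  rot[9] = nnnommnnno$oooonmmoo
  rot[10] = nnommnnno$oooonmmoon
  rot[11] = nommnnno$oooonmmoonn
  rot[12] = ommnnno$oooonmmoonnn
  rot[13] = mmnnno$oooonmmoonnno
  rot[14] = mnnno$oooonmmoonnnom
  rot[15] = nnno$oooonmmoonnnomm
  rot[16] = nno$oooonmmoonnnommn
  rot[17] = no$oooonmmoonnnommnn
  rot[18] = o$oooonmmoonnnommnnn
  rot[19] = $oooonmmoonnnommnnno
Sorted (with $ < everything):
  sorted[0] = $oooonmmoonnnommnnno
  sorted[1] = mmnnno$oooonmmoonnno
  sorted[2] = mmoonnnommnnno$oooon
  sorted[3] = mnnno$oooonmmoonnnom
  sorted[4] = moonnnommnnno$oooonm
  sorted[5] = nmmoonnnommnnno$oooo
  sorted[6] = nnno$oooonmmoonnnomm
  sorted[7] = nnnommnnno$oooonmmoo
  sorted[8] = nno$oooonmmoonnnommn
  sorted[9] = nnommnnno$oooonmmoon
  sorted[10] = no$oooonmmoonnnommnn
  sorted[11] = nommnnno$oooonmmoonn
  sorted[12] = o$oooonmmoonnnommnnn
  sorted[13] = ommnnno$oooonmmoonnn
  sorted[14] = onmmoonnnommnnno$ooo
  sorted[15] = onnnommnnno$oooonmmo
  sorted[16] = oonmmoonnnommnnno$oo
  sorted[17] = oonnnommnnno$oooonmm
  sorted[18] = ooonmmoonnnommnnno$o
  sorted[19] = oooonmmoonnnommnnno$
sorted[4] = moonnnommnnno$oooonm

Answer: moonnnommnnno$oooonm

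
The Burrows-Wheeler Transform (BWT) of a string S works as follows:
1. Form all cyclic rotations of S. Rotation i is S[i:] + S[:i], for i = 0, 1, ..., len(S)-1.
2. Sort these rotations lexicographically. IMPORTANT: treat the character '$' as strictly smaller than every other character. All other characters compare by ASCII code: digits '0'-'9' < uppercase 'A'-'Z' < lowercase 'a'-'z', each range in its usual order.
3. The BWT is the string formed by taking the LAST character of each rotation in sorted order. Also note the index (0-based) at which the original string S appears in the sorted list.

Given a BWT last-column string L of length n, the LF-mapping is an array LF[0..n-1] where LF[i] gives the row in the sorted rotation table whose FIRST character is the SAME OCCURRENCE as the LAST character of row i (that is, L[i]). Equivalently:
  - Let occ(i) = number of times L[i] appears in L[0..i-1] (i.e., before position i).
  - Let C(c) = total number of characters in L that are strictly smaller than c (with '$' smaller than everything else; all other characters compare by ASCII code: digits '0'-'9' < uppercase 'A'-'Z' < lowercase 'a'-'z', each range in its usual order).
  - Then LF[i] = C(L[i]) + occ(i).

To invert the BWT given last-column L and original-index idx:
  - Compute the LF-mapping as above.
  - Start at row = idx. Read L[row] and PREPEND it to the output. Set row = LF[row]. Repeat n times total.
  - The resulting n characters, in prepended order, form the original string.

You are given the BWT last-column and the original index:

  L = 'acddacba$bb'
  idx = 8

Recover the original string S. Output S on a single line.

Answer: cbdabbdaca$

Derivation:
LF mapping: 1 7 9 10 2 8 4 3 0 5 6
Walk LF starting at row 8, prepending L[row]:
  step 1: row=8, L[8]='$', prepend. Next row=LF[8]=0
  step 2: row=0, L[0]='a', prepend. Next row=LF[0]=1
  step 3: row=1, L[1]='c', prepend. Next row=LF[1]=7
  step 4: row=7, L[7]='a', prepend. Next row=LF[7]=3
  step 5: row=3, L[3]='d', prepend. Next row=LF[3]=10
  step 6: row=10, L[10]='b', prepend. Next row=LF[10]=6
  step 7: row=6, L[6]='b', prepend. Next row=LF[6]=4
  step 8: row=4, L[4]='a', prepend. Next row=LF[4]=2
  step 9: row=2, L[2]='d', prepend. Next row=LF[2]=9
  step 10: row=9, L[9]='b', prepend. Next row=LF[9]=5
  step 11: row=5, L[5]='c', prepend. Next row=LF[5]=8
Reversed output: cbdabbdaca$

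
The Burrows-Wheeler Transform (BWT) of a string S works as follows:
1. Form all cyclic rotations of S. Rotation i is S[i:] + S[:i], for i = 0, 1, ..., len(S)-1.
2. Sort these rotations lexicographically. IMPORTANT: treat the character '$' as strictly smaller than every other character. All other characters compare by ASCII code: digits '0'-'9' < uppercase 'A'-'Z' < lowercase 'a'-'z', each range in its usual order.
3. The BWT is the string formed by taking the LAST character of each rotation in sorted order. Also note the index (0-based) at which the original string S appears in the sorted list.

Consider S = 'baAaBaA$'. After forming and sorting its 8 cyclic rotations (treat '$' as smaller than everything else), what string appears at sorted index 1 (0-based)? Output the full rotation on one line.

Answer: A$baAaBa

Derivation:
All 8 rotations (rotation i = S[i:]+S[:i]):
  rot[0] = baAaBaA$
  rot[1] = aAaBaA$b
  rot[2] = AaBaA$ba
  rot[3] = aBaA$baA
  rot[4] = BaA$baAa
  rot[5] = aA$baAaB
  rot[6] = A$baAaBa
  rot[7] = $baAaBaA
Sorted (with $ < everything):
  sorted[0] = $baAaBaA
  sorted[1] = A$baAaBa
  sorted[2] = AaBaA$ba
  sorted[3] = BaA$baAa
  sorted[4] = aA$baAaB
  sorted[5] = aAaBaA$b
  sorted[6] = aBaA$baA
  sorted[7] = baAaBaA$
sorted[1] = A$baAaBa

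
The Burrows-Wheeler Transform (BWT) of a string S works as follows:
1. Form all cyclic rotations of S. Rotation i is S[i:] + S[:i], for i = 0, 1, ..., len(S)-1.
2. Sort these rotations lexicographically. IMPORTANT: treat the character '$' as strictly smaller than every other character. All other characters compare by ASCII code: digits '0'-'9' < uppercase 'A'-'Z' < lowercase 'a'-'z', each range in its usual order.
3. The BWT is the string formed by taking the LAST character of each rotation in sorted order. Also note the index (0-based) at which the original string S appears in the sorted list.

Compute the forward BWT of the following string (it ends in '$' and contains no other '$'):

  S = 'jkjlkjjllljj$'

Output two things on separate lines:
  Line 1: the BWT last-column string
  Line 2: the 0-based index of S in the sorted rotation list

Answer: jjlk$kjljljlj
4

Derivation:
All 13 rotations (rotation i = S[i:]+S[:i]):
  rot[0] = jkjlkjjllljj$
  rot[1] = kjlkjjllljj$j
  rot[2] = jlkjjllljj$jk
  rot[3] = lkjjllljj$jkj
  rot[4] = kjjllljj$jkjl
  rot[5] = jjllljj$jkjlk
  rot[6] = jllljj$jkjlkj
  rot[7] = llljj$jkjlkjj
  rot[8] = lljj$jkjlkjjl
  rot[9] = ljj$jkjlkjjll
  rot[10] = jj$jkjlkjjlll
  rot[11] = j$jkjlkjjlllj
  rot[12] = $jkjlkjjllljj
Sorted (with $ < everything):
  sorted[0] = $jkjlkjjllljj  (last char: 'j')
  sorted[1] = j$jkjlkjjlllj  (last char: 'j')
  sorted[2] = jj$jkjlkjjlll  (last char: 'l')
  sorted[3] = jjllljj$jkjlk  (last char: 'k')
  sorted[4] = jkjlkjjllljj$  (last char: '$')
  sorted[5] = jlkjjllljj$jk  (last char: 'k')
  sorted[6] = jllljj$jkjlkj  (last char: 'j')
  sorted[7] = kjjllljj$jkjl  (last char: 'l')
  sorted[8] = kjlkjjllljj$j  (last char: 'j')
  sorted[9] = ljj$jkjlkjjll  (last char: 'l')
  sorted[10] = lkjjllljj$jkj  (last char: 'j')
  sorted[11] = lljj$jkjlkjjl  (last char: 'l')
  sorted[12] = llljj$jkjlkjj  (last char: 'j')
Last column: jjlk$kjljljlj
Original string S is at sorted index 4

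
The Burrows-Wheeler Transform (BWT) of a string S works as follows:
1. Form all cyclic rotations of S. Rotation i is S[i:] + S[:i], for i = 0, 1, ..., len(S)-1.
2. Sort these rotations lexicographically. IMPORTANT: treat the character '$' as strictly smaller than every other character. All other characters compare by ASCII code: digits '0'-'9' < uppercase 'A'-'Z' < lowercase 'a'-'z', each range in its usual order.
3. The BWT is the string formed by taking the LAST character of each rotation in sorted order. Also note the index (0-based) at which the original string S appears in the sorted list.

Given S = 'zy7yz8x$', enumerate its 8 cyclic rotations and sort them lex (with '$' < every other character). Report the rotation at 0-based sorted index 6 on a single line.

Answer: z8x$zy7y

Derivation:
All 8 rotations (rotation i = S[i:]+S[:i]):
  rot[0] = zy7yz8x$
  rot[1] = y7yz8x$z
  rot[2] = 7yz8x$zy
  rot[3] = yz8x$zy7
  rot[4] = z8x$zy7y
  rot[5] = 8x$zy7yz
  rot[6] = x$zy7yz8
  rot[7] = $zy7yz8x
Sorted (with $ < everything):
  sorted[0] = $zy7yz8x
  sorted[1] = 7yz8x$zy
  sorted[2] = 8x$zy7yz
  sorted[3] = x$zy7yz8
  sorted[4] = y7yz8x$z
  sorted[5] = yz8x$zy7
  sorted[6] = z8x$zy7y
  sorted[7] = zy7yz8x$
sorted[6] = z8x$zy7y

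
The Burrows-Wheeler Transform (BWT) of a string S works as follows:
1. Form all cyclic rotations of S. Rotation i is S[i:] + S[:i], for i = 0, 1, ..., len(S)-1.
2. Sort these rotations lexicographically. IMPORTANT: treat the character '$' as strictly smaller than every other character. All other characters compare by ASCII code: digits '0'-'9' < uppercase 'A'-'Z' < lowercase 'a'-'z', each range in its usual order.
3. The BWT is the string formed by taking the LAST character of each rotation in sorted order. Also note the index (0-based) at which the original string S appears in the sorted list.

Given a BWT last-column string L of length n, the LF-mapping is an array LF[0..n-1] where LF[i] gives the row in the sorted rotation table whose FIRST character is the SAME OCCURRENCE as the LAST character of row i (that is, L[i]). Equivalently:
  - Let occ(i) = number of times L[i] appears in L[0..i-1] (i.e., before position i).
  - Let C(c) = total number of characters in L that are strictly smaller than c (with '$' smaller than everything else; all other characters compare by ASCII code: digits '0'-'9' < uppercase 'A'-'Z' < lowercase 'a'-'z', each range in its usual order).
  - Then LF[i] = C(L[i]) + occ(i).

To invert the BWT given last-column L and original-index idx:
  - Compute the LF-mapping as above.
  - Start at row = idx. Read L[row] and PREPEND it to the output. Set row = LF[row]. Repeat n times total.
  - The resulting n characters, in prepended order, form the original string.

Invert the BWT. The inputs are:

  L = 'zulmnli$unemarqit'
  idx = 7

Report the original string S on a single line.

LF mapping: 16 14 5 7 9 6 3 0 15 10 2 8 1 12 11 4 13
Walk LF starting at row 7, prepending L[row]:
  step 1: row=7, L[7]='$', prepend. Next row=LF[7]=0
  step 2: row=0, L[0]='z', prepend. Next row=LF[0]=16
  step 3: row=16, L[16]='t', prepend. Next row=LF[16]=13
  step 4: row=13, L[13]='r', prepend. Next row=LF[13]=12
  step 5: row=12, L[12]='a', prepend. Next row=LF[12]=1
  step 6: row=1, L[1]='u', prepend. Next row=LF[1]=14
  step 7: row=14, L[14]='q', prepend. Next row=LF[14]=11
  step 8: row=11, L[11]='m', prepend. Next row=LF[11]=8
  step 9: row=8, L[8]='u', prepend. Next row=LF[8]=15
  step 10: row=15, L[15]='i', prepend. Next row=LF[15]=4
  step 11: row=4, L[4]='n', prepend. Next row=LF[4]=9
  step 12: row=9, L[9]='n', prepend. Next row=LF[9]=10
  step 13: row=10, L[10]='e', prepend. Next row=LF[10]=2
  step 14: row=2, L[2]='l', prepend. Next row=LF[2]=5
  step 15: row=5, L[5]='l', prepend. Next row=LF[5]=6
  step 16: row=6, L[6]='i', prepend. Next row=LF[6]=3
  step 17: row=3, L[3]='m', prepend. Next row=LF[3]=7
Reversed output: millenniumquartz$

Answer: millenniumquartz$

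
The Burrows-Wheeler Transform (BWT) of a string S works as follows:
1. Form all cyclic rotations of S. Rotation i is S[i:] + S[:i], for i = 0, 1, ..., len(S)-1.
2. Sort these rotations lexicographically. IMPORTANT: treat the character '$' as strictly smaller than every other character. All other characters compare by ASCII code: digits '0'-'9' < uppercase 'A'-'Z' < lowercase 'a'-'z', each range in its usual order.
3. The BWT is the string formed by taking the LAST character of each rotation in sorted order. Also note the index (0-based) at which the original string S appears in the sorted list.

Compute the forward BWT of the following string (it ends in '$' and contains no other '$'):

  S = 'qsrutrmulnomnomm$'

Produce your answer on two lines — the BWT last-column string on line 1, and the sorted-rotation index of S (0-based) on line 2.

Answer: mumoormlnn$tsqumr
10

Derivation:
All 17 rotations (rotation i = S[i:]+S[:i]):
  rot[0] = qsrutrmulnomnomm$
  rot[1] = srutrmulnomnomm$q
  rot[2] = rutrmulnomnomm$qs
  rot[3] = utrmulnomnomm$qsr
  rot[4] = trmulnomnomm$qsru
  rot[5] = rmulnomnomm$qsrut
  rot[6] = mulnomnomm$qsrutr
  rot[7] = ulnomnomm$qsrutrm
  rot[8] = lnomnomm$qsrutrmu
  rot[9] = nomnomm$qsrutrmul
  rot[10] = omnomm$qsrutrmuln
  rot[11] = mnomm$qsrutrmulno
  rot[12] = nomm$qsrutrmulnom
  rot[13] = omm$qsrutrmulnomn
  rot[14] = mm$qsrutrmulnomno
  rot[15] = m$qsrutrmulnomnom
  rot[16] = $qsrutrmulnomnomm
Sorted (with $ < everything):
  sorted[0] = $qsrutrmulnomnomm  (last char: 'm')
  sorted[1] = lnomnomm$qsrutrmu  (last char: 'u')
  sorted[2] = m$qsrutrmulnomnom  (last char: 'm')
  sorted[3] = mm$qsrutrmulnomno  (last char: 'o')
  sorted[4] = mnomm$qsrutrmulno  (last char: 'o')
  sorted[5] = mulnomnomm$qsrutr  (last char: 'r')
  sorted[6] = nomm$qsrutrmulnom  (last char: 'm')
  sorted[7] = nomnomm$qsrutrmul  (last char: 'l')
  sorted[8] = omm$qsrutrmulnomn  (last char: 'n')
  sorted[9] = omnomm$qsrutrmuln  (last char: 'n')
  sorted[10] = qsrutrmulnomnomm$  (last char: '$')
  sorted[11] = rmulnomnomm$qsrut  (last char: 't')
  sorted[12] = rutrmulnomnomm$qs  (last char: 's')
  sorted[13] = srutrmulnomnomm$q  (last char: 'q')
  sorted[14] = trmulnomnomm$qsru  (last char: 'u')
  sorted[15] = ulnomnomm$qsrutrm  (last char: 'm')
  sorted[16] = utrmulnomnomm$qsr  (last char: 'r')
Last column: mumoormlnn$tsqumr
Original string S is at sorted index 10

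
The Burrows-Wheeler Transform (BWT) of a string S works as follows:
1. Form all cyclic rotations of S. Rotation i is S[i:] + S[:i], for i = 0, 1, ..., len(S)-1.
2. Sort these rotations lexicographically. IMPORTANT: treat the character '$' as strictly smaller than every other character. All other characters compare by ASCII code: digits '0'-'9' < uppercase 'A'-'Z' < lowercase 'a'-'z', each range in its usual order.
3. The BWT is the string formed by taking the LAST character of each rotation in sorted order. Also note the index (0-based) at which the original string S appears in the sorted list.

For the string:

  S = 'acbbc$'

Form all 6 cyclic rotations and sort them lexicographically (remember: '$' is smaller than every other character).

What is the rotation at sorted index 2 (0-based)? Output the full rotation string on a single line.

All 6 rotations (rotation i = S[i:]+S[:i]):
  rot[0] = acbbc$
  rot[1] = cbbc$a
  rot[2] = bbc$ac
  rot[3] = bc$acb
  rot[4] = c$acbb
  rot[5] = $acbbc
Sorted (with $ < everything):
  sorted[0] = $acbbc
  sorted[1] = acbbc$
  sorted[2] = bbc$ac
  sorted[3] = bc$acb
  sorted[4] = c$acbb
  sorted[5] = cbbc$a
sorted[2] = bbc$ac

Answer: bbc$ac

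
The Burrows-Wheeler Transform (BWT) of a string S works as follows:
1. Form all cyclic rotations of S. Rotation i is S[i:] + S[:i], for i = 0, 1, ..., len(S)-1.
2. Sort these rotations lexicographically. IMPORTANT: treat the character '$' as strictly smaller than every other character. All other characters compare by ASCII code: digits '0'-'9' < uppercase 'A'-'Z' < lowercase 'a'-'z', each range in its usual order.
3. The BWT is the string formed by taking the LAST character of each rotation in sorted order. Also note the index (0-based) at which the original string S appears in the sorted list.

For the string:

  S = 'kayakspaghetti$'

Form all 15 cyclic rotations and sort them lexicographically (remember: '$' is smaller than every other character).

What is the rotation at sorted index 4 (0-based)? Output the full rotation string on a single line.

Answer: etti$kayakspagh

Derivation:
All 15 rotations (rotation i = S[i:]+S[:i]):
  rot[0] = kayakspaghetti$
  rot[1] = ayakspaghetti$k
  rot[2] = yakspaghetti$ka
  rot[3] = akspaghetti$kay
  rot[4] = kspaghetti$kaya
  rot[5] = spaghetti$kayak
  rot[6] = paghetti$kayaks
  rot[7] = aghetti$kayaksp
  rot[8] = ghetti$kayakspa
  rot[9] = hetti$kayakspag
  rot[10] = etti$kayakspagh
  rot[11] = tti$kayakspaghe
  rot[12] = ti$kayakspaghet
  rot[13] = i$kayakspaghett
  rot[14] = $kayakspaghetti
Sorted (with $ < everything):
  sorted[0] = $kayakspaghetti
  sorted[1] = aghetti$kayaksp
  sorted[2] = akspaghetti$kay
  sorted[3] = ayakspaghetti$k
  sorted[4] = etti$kayakspagh
  sorted[5] = ghetti$kayakspa
  sorted[6] = hetti$kayakspag
  sorted[7] = i$kayakspaghett
  sorted[8] = kayakspaghetti$
  sorted[9] = kspaghetti$kaya
  sorted[10] = paghetti$kayaks
  sorted[11] = spaghetti$kayak
  sorted[12] = ti$kayakspaghet
  sorted[13] = tti$kayakspaghe
  sorted[14] = yakspaghetti$ka
sorted[4] = etti$kayakspagh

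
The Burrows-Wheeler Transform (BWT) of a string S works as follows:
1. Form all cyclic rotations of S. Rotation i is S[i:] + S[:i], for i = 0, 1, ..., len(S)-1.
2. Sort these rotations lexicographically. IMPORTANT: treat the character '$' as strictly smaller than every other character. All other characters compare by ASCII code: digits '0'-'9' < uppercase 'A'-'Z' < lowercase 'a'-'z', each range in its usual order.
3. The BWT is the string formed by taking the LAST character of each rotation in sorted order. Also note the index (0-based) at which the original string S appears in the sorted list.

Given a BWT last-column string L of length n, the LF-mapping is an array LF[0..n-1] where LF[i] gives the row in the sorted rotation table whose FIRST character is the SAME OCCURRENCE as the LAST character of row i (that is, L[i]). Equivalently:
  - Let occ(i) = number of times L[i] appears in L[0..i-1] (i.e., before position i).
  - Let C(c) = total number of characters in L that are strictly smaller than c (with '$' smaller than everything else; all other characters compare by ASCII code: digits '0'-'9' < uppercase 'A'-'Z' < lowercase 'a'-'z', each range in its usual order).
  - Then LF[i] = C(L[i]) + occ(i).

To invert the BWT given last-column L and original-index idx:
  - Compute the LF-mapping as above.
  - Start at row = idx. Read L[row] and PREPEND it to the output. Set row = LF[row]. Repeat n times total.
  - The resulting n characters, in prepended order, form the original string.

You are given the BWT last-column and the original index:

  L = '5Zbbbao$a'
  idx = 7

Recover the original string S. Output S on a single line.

Answer: baobabZ5$

Derivation:
LF mapping: 1 2 5 6 7 3 8 0 4
Walk LF starting at row 7, prepending L[row]:
  step 1: row=7, L[7]='$', prepend. Next row=LF[7]=0
  step 2: row=0, L[0]='5', prepend. Next row=LF[0]=1
  step 3: row=1, L[1]='Z', prepend. Next row=LF[1]=2
  step 4: row=2, L[2]='b', prepend. Next row=LF[2]=5
  step 5: row=5, L[5]='a', prepend. Next row=LF[5]=3
  step 6: row=3, L[3]='b', prepend. Next row=LF[3]=6
  step 7: row=6, L[6]='o', prepend. Next row=LF[6]=8
  step 8: row=8, L[8]='a', prepend. Next row=LF[8]=4
  step 9: row=4, L[4]='b', prepend. Next row=LF[4]=7
Reversed output: baobabZ5$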